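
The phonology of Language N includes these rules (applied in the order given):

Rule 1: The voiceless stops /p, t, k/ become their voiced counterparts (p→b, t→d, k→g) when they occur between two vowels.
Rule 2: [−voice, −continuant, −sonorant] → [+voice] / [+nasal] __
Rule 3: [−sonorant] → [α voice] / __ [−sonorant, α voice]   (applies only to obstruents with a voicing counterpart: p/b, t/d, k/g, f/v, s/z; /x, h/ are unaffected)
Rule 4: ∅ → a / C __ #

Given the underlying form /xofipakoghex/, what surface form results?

xofibagokhexa

Rule 1 (intervocalic voicing): /p/ is a voiceless stop between vowels /i/ and /a/, so it voices to [b]. /k/ is a voiceless stop between vowels /a/ and /o/, so it voices to [g]. /xofipakoghex/ → xofibagoghex.
Rule 2 (post-nasal voicing): no segment meets the environment; /xofibagoghex/ is unchanged.
Rule 3 (regressive voicing assimilation): /g/ precedes the voiceless obstruent /h/, so it devoices to [k] by assimilation. /xofibagoghex/ → xofibagokhex.
Rule 4 (final a-epenthesis): the form ends in the consonant /x/, so [a] is inserted word-finally. /xofibagokhex/ → xofibagokhexa.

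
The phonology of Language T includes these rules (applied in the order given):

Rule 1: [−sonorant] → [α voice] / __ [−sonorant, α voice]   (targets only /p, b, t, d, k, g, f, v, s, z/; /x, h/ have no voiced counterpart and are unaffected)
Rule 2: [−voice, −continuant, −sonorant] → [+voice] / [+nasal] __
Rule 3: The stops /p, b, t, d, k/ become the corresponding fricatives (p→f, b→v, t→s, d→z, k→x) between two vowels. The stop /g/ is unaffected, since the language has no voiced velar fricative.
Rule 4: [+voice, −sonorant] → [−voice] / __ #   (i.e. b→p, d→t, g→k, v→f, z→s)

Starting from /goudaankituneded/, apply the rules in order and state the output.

Rule 1 (regressive voicing assimilation): no segment meets the environment; /goudaankituneded/ is unchanged.
Rule 2 (post-nasal voicing): /k/ is a voiceless stop immediately after the nasal /n/, so it voices to [g]. /goudaankituneded/ → goudaangituneded.
Rule 3 (intervocalic spirantization): /d/ is a stop between vowels /u/ and /a/, so it spirantizes to the fricative [z]. /t/ is a stop between vowels /i/ and /u/, so it spirantizes to the fricative [s]. /d/ is a stop between vowels /e/ and /e/, so it spirantizes to the fricative [z]. /goudaangituneded/ → gouzaangisunezed.
Rule 4 (final devoicing): /d/ is a voiced obstruent in word-final position, so it devoices to [t]. /gouzaangisunezed/ → gouzaangisunezet.

gouzaangisunezet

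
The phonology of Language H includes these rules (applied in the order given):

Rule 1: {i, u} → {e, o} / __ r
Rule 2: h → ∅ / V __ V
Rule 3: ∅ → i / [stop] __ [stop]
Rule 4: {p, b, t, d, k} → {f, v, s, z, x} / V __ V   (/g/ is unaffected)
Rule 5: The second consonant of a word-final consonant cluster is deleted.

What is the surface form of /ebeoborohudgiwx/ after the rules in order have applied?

Rule 1 (pre-rhotic lowering): no segment meets the environment; /ebeoborohudgiwx/ is unchanged.
Rule 2 (intervocalic h-deletion): /h/ occurs between vowels /o/ and /u/, so it deletes. /ebeoborohudgiwx/ → ebeoboroudgiwx.
Rule 3 (stop-cluster i-epenthesis): /d/ and /g/ form a stop–stop cluster, so [i] is inserted between them. /ebeoboroudgiwx/ → ebeoboroudigiwx.
Rule 4 (intervocalic spirantization): /b/ is a stop between vowels /e/ and /e/, so it spirantizes to the fricative [v]. /b/ is a stop between vowels /o/ and /o/, so it spirantizes to the fricative [v]. /d/ is a stop between vowels /u/ and /i/, so it spirantizes to the fricative [z]. /ebeoboroudigiwx/ → eveovorouzigiwx.
Rule 5 (final cluster simplification): /x/ is the second consonant of a word-final cluster /wx/, so it deletes. /eveovorouzigiwx/ → eveovorouzigiw.

eveovorouzigiw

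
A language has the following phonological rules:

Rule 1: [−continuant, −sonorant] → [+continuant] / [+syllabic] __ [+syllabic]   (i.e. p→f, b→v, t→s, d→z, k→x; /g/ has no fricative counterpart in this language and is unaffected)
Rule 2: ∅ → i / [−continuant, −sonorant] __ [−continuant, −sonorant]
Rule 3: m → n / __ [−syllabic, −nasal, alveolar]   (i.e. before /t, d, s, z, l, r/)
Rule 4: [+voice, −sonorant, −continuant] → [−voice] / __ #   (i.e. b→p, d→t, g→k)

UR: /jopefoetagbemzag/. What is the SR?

jofefoesagibenzak

Rule 1 (intervocalic spirantization): /p/ is a stop between vowels /o/ and /e/, so it spirantizes to the fricative [f]. /t/ is a stop between vowels /e/ and /a/, so it spirantizes to the fricative [s]. /jopefoetagbemzag/ → jofefoesagbemzag.
Rule 2 (stop-cluster i-epenthesis): /g/ and /b/ form a stop–stop cluster, so [i] is inserted between them. /jofefoesagbemzag/ → jofefoesagibemzag.
Rule 3 (nasal place assimilation): /m/ precedes the alveolar consonant /z/, so it assimilates in place to [n]. /jofefoesagibemzag/ → jofefoesagibenzag.
Rule 4 (final devoicing): /g/ is a voiced stop in word-final position, so it devoices to [k]. /jofefoesagibenzag/ → jofefoesagibenzak.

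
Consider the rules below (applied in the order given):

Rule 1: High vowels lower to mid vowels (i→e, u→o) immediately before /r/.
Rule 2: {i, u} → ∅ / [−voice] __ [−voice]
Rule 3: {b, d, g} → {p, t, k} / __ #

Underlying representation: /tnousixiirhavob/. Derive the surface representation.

tnousxierhavop

Rule 1 (pre-rhotic lowering): /i/ is a high vowel immediately before /r/, so it lowers to [e]. /tnousixiirhavob/ → tnousixierhavob.
Rule 2 (high vowel syncope): /i/ is a high vowel flanked by voiceless consonants /s/ and /x/, so it deletes. /tnousixierhavob/ → tnousxierhavob.
Rule 3 (final devoicing): /b/ is a voiced stop in word-final position, so it devoices to [p]. /tnousxierhavob/ → tnousxierhavop.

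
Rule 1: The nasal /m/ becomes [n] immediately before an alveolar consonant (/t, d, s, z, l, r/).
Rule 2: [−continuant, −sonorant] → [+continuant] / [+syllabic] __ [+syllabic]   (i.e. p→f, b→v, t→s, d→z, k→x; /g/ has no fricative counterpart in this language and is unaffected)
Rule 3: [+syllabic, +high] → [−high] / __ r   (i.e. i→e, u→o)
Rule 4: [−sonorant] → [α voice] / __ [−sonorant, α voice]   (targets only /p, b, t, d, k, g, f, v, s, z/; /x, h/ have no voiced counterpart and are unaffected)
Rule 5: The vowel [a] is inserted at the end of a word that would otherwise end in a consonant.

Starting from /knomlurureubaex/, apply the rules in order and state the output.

Rule 1 (nasal place assimilation): /m/ precedes the alveolar consonant /l/, so it assimilates in place to [n]. /knomlurureubaex/ → knonlurureubaex.
Rule 2 (intervocalic spirantization): /b/ is a stop between vowels /u/ and /a/, so it spirantizes to the fricative [v]. /knonlurureubaex/ → knonlurureuvaex.
Rule 3 (pre-rhotic lowering): /u/ is a high vowel immediately before /r/, so it lowers to [o]. /u/ is a high vowel immediately before /r/, so it lowers to [o]. /knonlurureuvaex/ → knonlororeuvaex.
Rule 4 (regressive voicing assimilation): no segment meets the environment; /knonlororeuvaex/ is unchanged.
Rule 5 (final a-epenthesis): the form ends in the consonant /x/, so [a] is inserted word-finally. /knonlororeuvaex/ → knonlororeuvaexa.

knonlororeuvaexa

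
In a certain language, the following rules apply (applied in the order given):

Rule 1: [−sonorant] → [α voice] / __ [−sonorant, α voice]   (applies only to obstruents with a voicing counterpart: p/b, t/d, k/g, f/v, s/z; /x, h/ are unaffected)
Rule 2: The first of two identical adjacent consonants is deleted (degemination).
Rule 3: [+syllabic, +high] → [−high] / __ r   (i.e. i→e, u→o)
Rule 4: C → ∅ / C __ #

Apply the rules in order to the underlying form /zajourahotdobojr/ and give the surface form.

Rule 1 (regressive voicing assimilation): /t/ precedes the voiced obstruent /d/, so it voices to [d] by assimilation. /zajourahotdobojr/ → zajourahoddobojr.
Rule 2 (degemination): /dd/ is a geminate; the first /d/ deletes. /zajourahoddobojr/ → zajourahodobojr.
Rule 3 (pre-rhotic lowering): /u/ is a high vowel immediately before /r/, so it lowers to [o]. /zajourahodobojr/ → zajoorahodobojr.
Rule 4 (final cluster simplification): /r/ is the second consonant of a word-final cluster /jr/, so it deletes. /zajoorahodobojr/ → zajoorahodoboj.

zajoorahodoboj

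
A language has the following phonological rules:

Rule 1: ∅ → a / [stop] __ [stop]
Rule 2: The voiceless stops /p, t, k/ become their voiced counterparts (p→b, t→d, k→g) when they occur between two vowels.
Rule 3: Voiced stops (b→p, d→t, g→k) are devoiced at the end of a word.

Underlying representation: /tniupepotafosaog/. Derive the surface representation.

Rule 1 (stop-cluster a-epenthesis): no segment meets the environment; /tniupepotafosaog/ is unchanged.
Rule 2 (intervocalic voicing): /p/ is a voiceless stop between vowels /u/ and /e/, so it voices to [b]. /p/ is a voiceless stop between vowels /e/ and /o/, so it voices to [b]. /t/ is a voiceless stop between vowels /o/ and /a/, so it voices to [d]. /tniupepotafosaog/ → tniubebodafosaog.
Rule 3 (final devoicing): /g/ is a voiced stop in word-final position, so it devoices to [k]. /tniubebodafosaog/ → tniubebodafosaok.

tniubebodafosaok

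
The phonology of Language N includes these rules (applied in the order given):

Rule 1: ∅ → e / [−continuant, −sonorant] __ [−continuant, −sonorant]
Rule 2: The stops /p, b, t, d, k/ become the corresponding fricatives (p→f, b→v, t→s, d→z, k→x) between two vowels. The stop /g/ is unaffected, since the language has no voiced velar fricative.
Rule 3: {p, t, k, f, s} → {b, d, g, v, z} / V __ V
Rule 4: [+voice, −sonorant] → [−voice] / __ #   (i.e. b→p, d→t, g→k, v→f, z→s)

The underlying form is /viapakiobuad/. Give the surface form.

viavaxiovuat

Rule 1 (stop-cluster e-epenthesis): no segment meets the environment; /viapakiobuad/ is unchanged.
Rule 2 (intervocalic spirantization): /p/ is a stop between vowels /a/ and /a/, so it spirantizes to the fricative [f]. /k/ is a stop between vowels /a/ and /i/, so it spirantizes to the fricative [x]. /b/ is a stop between vowels /o/ and /u/, so it spirantizes to the fricative [v]. /viapakiobuad/ → viafaxiovuad.
Rule 3 (intervocalic voicing): /f/ is a voiceless obstruent between vowels /a/ and /a/, so it voices to [v]. /viafaxiovuad/ → viavaxiovuad.
Rule 4 (final devoicing): /d/ is a voiced obstruent in word-final position, so it devoices to [t]. /viavaxiovuad/ → viavaxiovuat.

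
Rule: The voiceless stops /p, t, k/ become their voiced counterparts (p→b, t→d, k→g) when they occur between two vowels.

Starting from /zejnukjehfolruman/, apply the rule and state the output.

zejnukjehfolruman

No segment of /zejnukjehfolruman/ meets the structural description of the rule, so the form surfaces unchanged.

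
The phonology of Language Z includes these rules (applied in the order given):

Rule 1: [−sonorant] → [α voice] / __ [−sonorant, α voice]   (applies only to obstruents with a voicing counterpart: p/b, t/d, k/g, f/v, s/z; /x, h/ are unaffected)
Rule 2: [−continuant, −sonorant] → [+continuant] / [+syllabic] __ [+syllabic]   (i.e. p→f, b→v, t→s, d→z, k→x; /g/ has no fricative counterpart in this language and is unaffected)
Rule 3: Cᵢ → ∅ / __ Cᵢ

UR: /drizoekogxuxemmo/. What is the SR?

drizoexokxuxemo

Rule 1 (regressive voicing assimilation): /g/ precedes the voiceless obstruent /x/, so it devoices to [k] by assimilation. /drizoekogxuxemmo/ → drizoekokxuxemmo.
Rule 2 (intervocalic spirantization): /k/ is a stop between vowels /e/ and /o/, so it spirantizes to the fricative [x]. /drizoekokxuxemmo/ → drizoexokxuxemmo.
Rule 3 (degemination): /mm/ is a geminate; the first /m/ deletes. /drizoexokxuxemmo/ → drizoexokxuxemo.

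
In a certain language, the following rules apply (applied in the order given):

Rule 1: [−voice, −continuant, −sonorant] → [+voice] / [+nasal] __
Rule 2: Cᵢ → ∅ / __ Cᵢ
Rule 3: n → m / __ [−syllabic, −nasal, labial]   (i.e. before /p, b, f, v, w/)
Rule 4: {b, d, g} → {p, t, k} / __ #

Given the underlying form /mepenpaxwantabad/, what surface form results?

mepembaxwandabat

Rule 1 (post-nasal voicing): /p/ is a voiceless stop immediately after the nasal /n/, so it voices to [b]. /t/ is a voiceless stop immediately after the nasal /n/, so it voices to [d]. /mepenpaxwantabad/ → mepenbaxwandabad.
Rule 2 (degemination): no segment meets the environment; /mepenbaxwandabad/ is unchanged.
Rule 3 (nasal place assimilation): /n/ precedes the labial consonant /b/, so it assimilates in place to [m]. /mepenbaxwandabad/ → mepembaxwandabad.
Rule 4 (final devoicing): /d/ is a voiced stop in word-final position, so it devoices to [t]. /mepembaxwandabad/ → mepembaxwandabat.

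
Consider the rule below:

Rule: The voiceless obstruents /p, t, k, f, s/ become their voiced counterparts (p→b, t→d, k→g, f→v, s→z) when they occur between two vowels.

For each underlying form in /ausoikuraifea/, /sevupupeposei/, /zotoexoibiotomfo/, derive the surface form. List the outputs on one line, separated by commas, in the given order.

auzoiguraivea, sevububebozei, zodoexoibiodomfo

/ausoikuraifea/: /s/ is a voiceless obstruent between vowels /u/ and /o/, so it voices to [z]. /k/ is a voiceless obstruent between vowels /i/ and /u/, so it voices to [g]. /f/ is a voiceless obstruent between vowels /i/ and /e/, so it voices to [v]. → [auzoiguraivea].
/sevupupeposei/: /p/ is a voiceless obstruent between vowels /u/ and /u/, so it voices to [b]. /p/ is a voiceless obstruent between vowels /u/ and /e/, so it voices to [b]. /p/ is a voiceless obstruent between vowels /e/ and /o/, so it voices to [b]. /s/ is a voiceless obstruent between vowels /o/ and /e/, so it voices to [z]. → [sevububebozei].
/zotoexoibiotomfo/: /t/ is a voiceless obstruent between vowels /o/ and /o/, so it voices to [d]. /t/ is a voiceless obstruent between vowels /o/ and /o/, so it voices to [d]. → [zodoexoibiodomfo].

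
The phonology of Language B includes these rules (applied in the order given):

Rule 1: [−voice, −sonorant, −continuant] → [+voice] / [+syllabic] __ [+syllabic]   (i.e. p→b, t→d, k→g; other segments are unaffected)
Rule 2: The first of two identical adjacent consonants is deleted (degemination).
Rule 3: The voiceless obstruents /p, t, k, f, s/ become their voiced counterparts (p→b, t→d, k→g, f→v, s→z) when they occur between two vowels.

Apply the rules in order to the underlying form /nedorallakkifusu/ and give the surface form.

Rule 1 (intervocalic voicing): no segment meets the environment; /nedorallakkifusu/ is unchanged.
Rule 2 (degemination): /ll/ is a geminate; the first /l/ deletes. /kk/ is a geminate; the first /k/ deletes. /nedorallakkifusu/ → nedoralakifusu.
Rule 3 (intervocalic voicing): /k/ is a voiceless obstruent between vowels /a/ and /i/, so it voices to [g]. /f/ is a voiceless obstruent between vowels /i/ and /u/, so it voices to [v]. /s/ is a voiceless obstruent between vowels /u/ and /u/, so it voices to [z]. /nedoralakifusu/ → nedoralagivuzu.

nedoralagivuzu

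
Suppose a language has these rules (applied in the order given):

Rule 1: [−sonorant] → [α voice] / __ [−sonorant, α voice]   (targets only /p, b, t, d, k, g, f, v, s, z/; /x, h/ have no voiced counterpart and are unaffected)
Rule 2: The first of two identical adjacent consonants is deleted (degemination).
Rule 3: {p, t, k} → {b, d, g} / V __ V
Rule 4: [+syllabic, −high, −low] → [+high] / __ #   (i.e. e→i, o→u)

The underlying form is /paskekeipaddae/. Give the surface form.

Rule 1 (regressive voicing assimilation): no segment meets the environment; /paskekeipaddae/ is unchanged.
Rule 2 (degemination): /dd/ is a geminate; the first /d/ deletes. /paskekeipaddae/ → paskekeipadae.
Rule 3 (intervocalic voicing): /k/ is a voiceless stop between vowels /e/ and /e/, so it voices to [g]. /p/ is a voiceless stop between vowels /i/ and /a/, so it voices to [b]. /paskekeipadae/ → paskegeibadae.
Rule 4 (final vowel raising): /e/ is a mid vowel in word-final position, so it raises to [i]. /paskegeibadae/ → paskegeibadai.

paskegeibadai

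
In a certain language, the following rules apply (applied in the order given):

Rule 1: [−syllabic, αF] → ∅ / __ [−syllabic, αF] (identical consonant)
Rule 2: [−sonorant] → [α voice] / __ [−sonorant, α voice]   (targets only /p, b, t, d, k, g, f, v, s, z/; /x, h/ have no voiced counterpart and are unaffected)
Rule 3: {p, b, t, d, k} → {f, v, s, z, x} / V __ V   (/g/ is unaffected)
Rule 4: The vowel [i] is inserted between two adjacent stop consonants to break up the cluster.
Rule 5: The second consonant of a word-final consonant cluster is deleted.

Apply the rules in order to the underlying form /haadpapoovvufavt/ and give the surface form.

Rule 1 (degemination): /vv/ is a geminate; the first /v/ deletes. /haadpapoovvufavt/ → haadpapoovufavt.
Rule 2 (regressive voicing assimilation): /d/ precedes the voiceless obstruent /p/, so it devoices to [t] by assimilation. /v/ precedes the voiceless obstruent /t/, so it devoices to [f] by assimilation. /haadpapoovufavt/ → haatpapoovufaft.
Rule 3 (intervocalic spirantization): /p/ is a stop between vowels /a/ and /o/, so it spirantizes to the fricative [f]. /haatpapoovufaft/ → haatpafoovufaft.
Rule 4 (stop-cluster i-epenthesis): /t/ and /p/ form a stop–stop cluster, so [i] is inserted between them. /haatpafoovufaft/ → haatipafoovufaft.
Rule 5 (final cluster simplification): /t/ is the second consonant of a word-final cluster /ft/, so it deletes. /haatipafoovufaft/ → haatipafoovufaf.

haatipafoovufaf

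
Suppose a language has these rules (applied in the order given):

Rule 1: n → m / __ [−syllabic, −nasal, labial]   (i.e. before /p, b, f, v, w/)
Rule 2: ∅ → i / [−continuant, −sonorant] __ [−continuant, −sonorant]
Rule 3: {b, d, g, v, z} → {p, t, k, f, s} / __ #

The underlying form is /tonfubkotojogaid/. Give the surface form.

Rule 1 (nasal place assimilation): /n/ precedes the labial consonant /f/, so it assimilates in place to [m]. /tonfubkotojogaid/ → tomfubkotojogaid.
Rule 2 (stop-cluster i-epenthesis): /b/ and /k/ form a stop–stop cluster, so [i] is inserted between them. /tomfubkotojogaid/ → tomfubikotojogaid.
Rule 3 (final devoicing): /d/ is a voiced obstruent in word-final position, so it devoices to [t]. /tomfubikotojogaid/ → tomfubikotojogait.

tomfubikotojogait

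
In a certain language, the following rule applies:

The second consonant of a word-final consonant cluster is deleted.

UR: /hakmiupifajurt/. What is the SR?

/t/ is the second consonant of a word-final cluster /rt/, so it deletes.
The other instances of /h/, /k/, /m/, /p/, /f/, /j/, /r/ do not occur in the required environment and remain unchanged.
Surface form: [hakmiupifajur].

hakmiupifajur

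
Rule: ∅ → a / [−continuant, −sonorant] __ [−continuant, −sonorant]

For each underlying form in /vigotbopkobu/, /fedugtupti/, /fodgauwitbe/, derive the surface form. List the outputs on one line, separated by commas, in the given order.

/vigotbopkobu/: /t/ and /b/ form a stop–stop cluster, so [a] is inserted between them. /p/ and /k/ form a stop–stop cluster, so [a] is inserted between them. → [vigotabopakobu].
/fedugtupti/: /g/ and /t/ form a stop–stop cluster, so [a] is inserted between them. /p/ and /t/ form a stop–stop cluster, so [a] is inserted between them. → [fedugatupati].
/fodgauwitbe/: /d/ and /g/ form a stop–stop cluster, so [a] is inserted between them. /t/ and /b/ form a stop–stop cluster, so [a] is inserted between them. → [fodagauwitabe].

vigotabopakobu, fedugatupati, fodagauwitabe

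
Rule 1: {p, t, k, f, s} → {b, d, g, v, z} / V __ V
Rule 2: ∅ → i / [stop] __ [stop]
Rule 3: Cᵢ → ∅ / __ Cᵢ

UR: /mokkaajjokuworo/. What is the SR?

mokikaajoguworo

Rule 1 (intervocalic voicing): /k/ is a voiceless obstruent between vowels /o/ and /u/, so it voices to [g]. /mokkaajjokuworo/ → mokkaajjoguworo.
Rule 2 (stop-cluster i-epenthesis): /k/ and /k/ form a stop–stop cluster, so [i] is inserted between them. /mokkaajjoguworo/ → mokikaajjoguworo.
Rule 3 (degemination): /jj/ is a geminate; the first /j/ deletes. /mokikaajjoguworo/ → mokikaajoguworo.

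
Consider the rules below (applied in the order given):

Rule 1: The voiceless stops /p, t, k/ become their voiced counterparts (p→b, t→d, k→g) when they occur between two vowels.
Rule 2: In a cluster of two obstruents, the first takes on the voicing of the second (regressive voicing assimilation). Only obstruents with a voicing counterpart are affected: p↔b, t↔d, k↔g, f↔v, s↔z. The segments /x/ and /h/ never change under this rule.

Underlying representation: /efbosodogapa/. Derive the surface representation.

Rule 1 (intervocalic voicing): /p/ is a voiceless stop between vowels /a/ and /a/, so it voices to [b]. /efbosodogapa/ → efbosodogaba.
Rule 2 (regressive voicing assimilation): /f/ precedes the voiced obstruent /b/, so it voices to [v] by assimilation. /efbosodogaba/ → evbosodogaba.

evbosodogaba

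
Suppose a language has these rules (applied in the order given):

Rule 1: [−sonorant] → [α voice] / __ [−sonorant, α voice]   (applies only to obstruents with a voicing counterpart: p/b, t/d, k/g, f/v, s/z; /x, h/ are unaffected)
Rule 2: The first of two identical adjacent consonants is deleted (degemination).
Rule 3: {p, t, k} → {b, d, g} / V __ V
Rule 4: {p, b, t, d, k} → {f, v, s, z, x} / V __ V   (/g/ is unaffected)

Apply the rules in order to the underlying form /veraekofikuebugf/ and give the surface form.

veraegofiguevukf

Rule 1 (regressive voicing assimilation): /g/ precedes the voiceless obstruent /f/, so it devoices to [k] by assimilation. /veraekofikuebugf/ → veraekofikuebukf.
Rule 2 (degemination): no segment meets the environment; /veraekofikuebukf/ is unchanged.
Rule 3 (intervocalic voicing): /k/ is a voiceless stop between vowels /e/ and /o/, so it voices to [g]. /k/ is a voiceless stop between vowels /i/ and /u/, so it voices to [g]. /veraekofikuebukf/ → veraegofiguebukf.
Rule 4 (intervocalic spirantization): /b/ is a stop between vowels /e/ and /u/, so it spirantizes to the fricative [v]. /veraegofiguebukf/ → veraegofiguevukf.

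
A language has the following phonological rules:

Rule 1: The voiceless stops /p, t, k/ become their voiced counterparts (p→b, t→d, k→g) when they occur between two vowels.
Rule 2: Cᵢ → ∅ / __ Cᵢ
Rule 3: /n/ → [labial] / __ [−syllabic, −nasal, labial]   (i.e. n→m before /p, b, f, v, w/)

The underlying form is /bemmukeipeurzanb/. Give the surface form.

Rule 1 (intervocalic voicing): /k/ is a voiceless stop between vowels /u/ and /e/, so it voices to [g]. /p/ is a voiceless stop between vowels /i/ and /e/, so it voices to [b]. /bemmukeipeurzanb/ → bemmugeibeurzanb.
Rule 2 (degemination): /mm/ is a geminate; the first /m/ deletes. /bemmugeibeurzanb/ → bemugeibeurzanb.
Rule 3 (nasal place assimilation): /n/ precedes the labial consonant /b/, so it assimilates in place to [m]. /bemugeibeurzanb/ → bemugeibeurzamb.

bemugeibeurzamb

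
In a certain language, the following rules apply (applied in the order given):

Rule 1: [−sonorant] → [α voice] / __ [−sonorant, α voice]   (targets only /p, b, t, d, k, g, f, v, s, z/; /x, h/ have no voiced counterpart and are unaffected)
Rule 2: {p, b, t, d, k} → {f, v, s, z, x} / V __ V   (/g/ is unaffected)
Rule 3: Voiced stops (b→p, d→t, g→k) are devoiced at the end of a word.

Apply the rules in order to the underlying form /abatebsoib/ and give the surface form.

Rule 1 (regressive voicing assimilation): /b/ precedes the voiceless obstruent /s/, so it devoices to [p] by assimilation. /abatebsoib/ → abatepsoib.
Rule 2 (intervocalic spirantization): /b/ is a stop between vowels /a/ and /a/, so it spirantizes to the fricative [v]. /t/ is a stop between vowels /a/ and /e/, so it spirantizes to the fricative [s]. /abatepsoib/ → avasepsoib.
Rule 3 (final devoicing): /b/ is a voiced stop in word-final position, so it devoices to [p]. /avasepsoib/ → avasepsoip.

avasepsoip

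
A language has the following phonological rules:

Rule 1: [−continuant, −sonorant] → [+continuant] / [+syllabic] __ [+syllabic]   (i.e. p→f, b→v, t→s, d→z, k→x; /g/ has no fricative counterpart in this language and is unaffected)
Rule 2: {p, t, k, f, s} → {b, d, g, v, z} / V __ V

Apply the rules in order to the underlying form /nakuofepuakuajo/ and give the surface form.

naxuovevuaxuajo

Rule 1 (intervocalic spirantization): /k/ is a stop between vowels /a/ and /u/, so it spirantizes to the fricative [x]. /p/ is a stop between vowels /e/ and /u/, so it spirantizes to the fricative [f]. /k/ is a stop between vowels /a/ and /u/, so it spirantizes to the fricative [x]. /nakuofepuakuajo/ → naxuofefuaxuajo.
Rule 2 (intervocalic voicing): /f/ is a voiceless obstruent between vowels /o/ and /e/, so it voices to [v]. /f/ is a voiceless obstruent between vowels /e/ and /u/, so it voices to [v]. /naxuofefuaxuajo/ → naxuovevuaxuajo.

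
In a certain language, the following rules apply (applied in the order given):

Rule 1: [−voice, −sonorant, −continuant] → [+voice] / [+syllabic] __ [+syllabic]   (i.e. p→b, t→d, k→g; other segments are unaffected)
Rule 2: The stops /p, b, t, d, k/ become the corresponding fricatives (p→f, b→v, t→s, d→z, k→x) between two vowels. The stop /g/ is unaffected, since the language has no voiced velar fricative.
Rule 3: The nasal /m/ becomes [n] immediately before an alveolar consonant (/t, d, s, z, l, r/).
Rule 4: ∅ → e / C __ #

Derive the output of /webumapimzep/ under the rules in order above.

Rule 1 (intervocalic voicing): /p/ is a voiceless stop between vowels /a/ and /i/, so it voices to [b]. /webumapimzep/ → webumabimzep.
Rule 2 (intervocalic spirantization): /b/ is a stop between vowels /e/ and /u/, so it spirantizes to the fricative [v]. /b/ is a stop between vowels /a/ and /i/, so it spirantizes to the fricative [v]. /webumabimzep/ → wevumavimzep.
Rule 3 (nasal place assimilation): /m/ precedes the alveolar consonant /z/, so it assimilates in place to [n]. /wevumavimzep/ → wevumavinzep.
Rule 4 (final e-epenthesis): the form ends in the consonant /p/, so [e] is inserted word-finally. /wevumavinzep/ → wevumavinzepe.

wevumavinzepe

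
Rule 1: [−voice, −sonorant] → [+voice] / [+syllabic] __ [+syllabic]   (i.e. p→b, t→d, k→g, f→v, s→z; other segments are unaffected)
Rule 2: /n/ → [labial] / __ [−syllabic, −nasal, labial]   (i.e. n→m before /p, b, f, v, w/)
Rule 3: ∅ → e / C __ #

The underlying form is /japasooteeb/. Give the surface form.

Rule 1 (intervocalic voicing): /p/ is a voiceless obstruent between vowels /a/ and /a/, so it voices to [b]. /s/ is a voiceless obstruent between vowels /a/ and /o/, so it voices to [z]. /t/ is a voiceless obstruent between vowels /o/ and /e/, so it voices to [d]. /japasooteeb/ → jabazoodeeb.
Rule 2 (nasal place assimilation): no segment meets the environment; /jabazoodeeb/ is unchanged.
Rule 3 (final e-epenthesis): the form ends in the consonant /b/, so [e] is inserted word-finally. /jabazoodeeb/ → jabazoodeebe.

jabazoodeebe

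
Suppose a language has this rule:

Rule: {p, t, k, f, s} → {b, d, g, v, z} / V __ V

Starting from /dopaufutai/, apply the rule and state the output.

dobauvudai

/p/ is a voiceless obstruent between vowels /o/ and /a/, so it voices to [b].
/f/ is a voiceless obstruent between vowels /u/ and /u/, so it voices to [v].
/t/ is a voiceless obstruent between vowels /u/ and /a/, so it voices to [d].
Surface form: [dobauvudai].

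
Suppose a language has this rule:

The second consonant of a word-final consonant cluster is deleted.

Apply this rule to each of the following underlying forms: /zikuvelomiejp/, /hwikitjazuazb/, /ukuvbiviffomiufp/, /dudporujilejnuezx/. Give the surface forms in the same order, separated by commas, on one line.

zikuvelomiej, hwikitjazuaz, ukuvbiviffomiuf, dudporujilejnuez

/zikuvelomiejp/: /p/ is the second consonant of a word-final cluster /jp/, so it deletes. → [zikuvelomiej].
/hwikitjazuazb/: /b/ is the second consonant of a word-final cluster /zb/, so it deletes. → [hwikitjazuaz].
/ukuvbiviffomiufp/: /p/ is the second consonant of a word-final cluster /fp/, so it deletes. → [ukuvbiviffomiuf].
/dudporujilejnuezx/: /x/ is the second consonant of a word-final cluster /zx/, so it deletes. → [dudporujilejnuez].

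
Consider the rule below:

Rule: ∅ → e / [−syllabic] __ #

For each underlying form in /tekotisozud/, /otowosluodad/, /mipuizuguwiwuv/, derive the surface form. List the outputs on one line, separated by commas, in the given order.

/tekotisozud/: the form ends in the consonant /d/, so [e] is inserted word-finally. → [tekotisozude].
/otowosluodad/: the form ends in the consonant /d/, so [e] is inserted word-finally. → [otowosluodade].
/mipuizuguwiwuv/: the form ends in the consonant /v/, so [e] is inserted word-finally. → [mipuizuguwiwuve].

tekotisozude, otowosluodade, mipuizuguwiwuve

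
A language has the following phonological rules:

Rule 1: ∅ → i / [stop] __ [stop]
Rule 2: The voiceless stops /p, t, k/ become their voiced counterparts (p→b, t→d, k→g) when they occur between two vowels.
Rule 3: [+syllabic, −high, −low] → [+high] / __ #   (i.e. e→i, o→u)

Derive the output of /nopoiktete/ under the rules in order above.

noboigidedi

Rule 1 (stop-cluster i-epenthesis): /k/ and /t/ form a stop–stop cluster, so [i] is inserted between them. /nopoiktete/ → nopoikitete.
Rule 2 (intervocalic voicing): /p/ is a voiceless stop between vowels /o/ and /o/, so it voices to [b]. /k/ is a voiceless stop between vowels /i/ and /i/, so it voices to [g]. /t/ is a voiceless stop between vowels /i/ and /e/, so it voices to [d]. /t/ is a voiceless stop between vowels /e/ and /e/, so it voices to [d]. /nopoikitete/ → noboigidede.
Rule 3 (final vowel raising): /e/ is a mid vowel in word-final position, so it raises to [i]. /noboigidede/ → noboigidedi.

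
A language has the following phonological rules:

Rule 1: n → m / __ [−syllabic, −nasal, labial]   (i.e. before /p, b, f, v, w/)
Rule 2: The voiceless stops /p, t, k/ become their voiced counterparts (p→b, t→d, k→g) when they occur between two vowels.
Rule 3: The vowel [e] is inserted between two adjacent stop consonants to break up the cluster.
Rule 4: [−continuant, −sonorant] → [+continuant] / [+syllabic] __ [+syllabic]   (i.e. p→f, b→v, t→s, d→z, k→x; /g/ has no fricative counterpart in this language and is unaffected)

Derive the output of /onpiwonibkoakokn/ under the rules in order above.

ompiwonivexoagokn

Rule 1 (nasal place assimilation): /n/ precedes the labial consonant /p/, so it assimilates in place to [m]. /onpiwonibkoakokn/ → ompiwonibkoakokn.
Rule 2 (intervocalic voicing): /k/ is a voiceless stop between vowels /a/ and /o/, so it voices to [g]. /ompiwonibkoakokn/ → ompiwonibkoagokn.
Rule 3 (stop-cluster e-epenthesis): /b/ and /k/ form a stop–stop cluster, so [e] is inserted between them. /ompiwonibkoagokn/ → ompiwonibekoagokn.
Rule 4 (intervocalic spirantization): /b/ is a stop between vowels /i/ and /e/, so it spirantizes to the fricative [v]. /k/ is a stop between vowels /e/ and /o/, so it spirantizes to the fricative [x]. /ompiwonibekoagokn/ → ompiwonivexoagokn.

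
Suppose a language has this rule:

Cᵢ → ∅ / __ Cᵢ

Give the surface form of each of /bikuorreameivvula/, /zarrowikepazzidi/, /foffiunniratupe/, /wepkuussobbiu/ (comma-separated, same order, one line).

/bikuorreameivvula/: /rr/ is a geminate; the first /r/ deletes. /vv/ is a geminate; the first /v/ deletes. → [bikuoreameivula].
/zarrowikepazzidi/: /rr/ is a geminate; the first /r/ deletes. /zz/ is a geminate; the first /z/ deletes. → [zarowikepazidi].
/foffiunniratupe/: /ff/ is a geminate; the first /f/ deletes. /nn/ is a geminate; the first /n/ deletes. → [fofiuniratupe].
/wepkuussobbiu/: /ss/ is a geminate; the first /s/ deletes. /bb/ is a geminate; the first /b/ deletes. → [wepkuusobiu].

bikuoreameivula, zarowikepazidi, fofiuniratupe, wepkuusobiu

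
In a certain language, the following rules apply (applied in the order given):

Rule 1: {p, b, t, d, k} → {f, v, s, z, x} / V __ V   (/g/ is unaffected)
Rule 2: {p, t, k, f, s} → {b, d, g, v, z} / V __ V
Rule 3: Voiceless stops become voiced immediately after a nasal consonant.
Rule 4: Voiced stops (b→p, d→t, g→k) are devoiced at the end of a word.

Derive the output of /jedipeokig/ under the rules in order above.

Rule 1 (intervocalic spirantization): /d/ is a stop between vowels /e/ and /i/, so it spirantizes to the fricative [z]. /p/ is a stop between vowels /i/ and /e/, so it spirantizes to the fricative [f]. /k/ is a stop between vowels /o/ and /i/, so it spirantizes to the fricative [x]. /jedipeokig/ → jezifeoxig.
Rule 2 (intervocalic voicing): /f/ is a voiceless obstruent between vowels /i/ and /e/, so it voices to [v]. /jezifeoxig/ → jeziveoxig.
Rule 3 (post-nasal voicing): no segment meets the environment; /jeziveoxig/ is unchanged.
Rule 4 (final devoicing): /g/ is a voiced stop in word-final position, so it devoices to [k]. /jeziveoxig/ → jeziveoxik.

jeziveoxik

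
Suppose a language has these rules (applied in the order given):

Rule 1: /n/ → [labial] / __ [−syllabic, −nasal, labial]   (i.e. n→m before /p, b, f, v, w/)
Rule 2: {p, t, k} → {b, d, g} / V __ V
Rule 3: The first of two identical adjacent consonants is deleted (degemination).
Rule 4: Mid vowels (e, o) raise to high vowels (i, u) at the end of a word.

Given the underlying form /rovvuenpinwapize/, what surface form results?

rovuempimwabizi

Rule 1 (nasal place assimilation): /n/ precedes the labial consonant /p/, so it assimilates in place to [m]. /n/ precedes the labial consonant /w/, so it assimilates in place to [m]. /rovvuenpinwapize/ → rovvuempimwapize.
Rule 2 (intervocalic voicing): /p/ is a voiceless stop between vowels /a/ and /i/, so it voices to [b]. /rovvuempimwapize/ → rovvuempimwabize.
Rule 3 (degemination): /vv/ is a geminate; the first /v/ deletes. /rovvuempimwabize/ → rovuempimwabize.
Rule 4 (final vowel raising): /e/ is a mid vowel in word-final position, so it raises to [i]. /rovuempimwabize/ → rovuempimwabizi.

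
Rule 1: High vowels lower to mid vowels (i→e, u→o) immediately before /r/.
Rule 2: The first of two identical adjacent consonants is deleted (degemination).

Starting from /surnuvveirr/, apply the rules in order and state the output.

sornuveer

Rule 1 (pre-rhotic lowering): /u/ is a high vowel immediately before /r/, so it lowers to [o]. /i/ is a high vowel immediately before /r/, so it lowers to [e]. /surnuvveirr/ → sornuvveerr.
Rule 2 (degemination): /vv/ is a geminate; the first /v/ deletes. /rr/ is a geminate; the first /r/ deletes. /sornuvveerr/ → sornuveer.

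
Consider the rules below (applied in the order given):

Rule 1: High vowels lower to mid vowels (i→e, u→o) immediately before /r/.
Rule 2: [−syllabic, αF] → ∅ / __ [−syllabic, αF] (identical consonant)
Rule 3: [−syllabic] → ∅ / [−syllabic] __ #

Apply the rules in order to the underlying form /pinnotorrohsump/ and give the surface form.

pinotorohsum

Rule 1 (pre-rhotic lowering): no segment meets the environment; /pinnotorrohsump/ is unchanged.
Rule 2 (degemination): /nn/ is a geminate; the first /n/ deletes. /rr/ is a geminate; the first /r/ deletes. /pinnotorrohsump/ → pinotorohsump.
Rule 3 (final cluster simplification): /p/ is the second consonant of a word-final cluster /mp/, so it deletes. /pinotorohsump/ → pinotorohsum.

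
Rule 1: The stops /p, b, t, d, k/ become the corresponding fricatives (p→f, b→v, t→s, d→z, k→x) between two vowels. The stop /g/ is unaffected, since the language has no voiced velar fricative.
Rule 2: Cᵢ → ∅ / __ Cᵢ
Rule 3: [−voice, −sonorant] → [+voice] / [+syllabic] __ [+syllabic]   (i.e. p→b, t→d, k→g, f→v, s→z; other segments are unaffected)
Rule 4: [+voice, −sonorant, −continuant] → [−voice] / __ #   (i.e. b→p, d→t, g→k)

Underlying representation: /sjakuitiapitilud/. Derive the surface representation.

Rule 1 (intervocalic spirantization): /k/ is a stop between vowels /a/ and /u/, so it spirantizes to the fricative [x]. /t/ is a stop between vowels /i/ and /i/, so it spirantizes to the fricative [s]. /p/ is a stop between vowels /a/ and /i/, so it spirantizes to the fricative [f]. /t/ is a stop between vowels /i/ and /i/, so it spirantizes to the fricative [s]. /sjakuitiapitilud/ → sjaxuisiafisilud.
Rule 2 (degemination): no segment meets the environment; /sjaxuisiafisilud/ is unchanged.
Rule 3 (intervocalic voicing): /s/ is a voiceless obstruent between vowels /i/ and /i/, so it voices to [z]. /f/ is a voiceless obstruent between vowels /a/ and /i/, so it voices to [v]. /s/ is a voiceless obstruent between vowels /i/ and /i/, so it voices to [z]. /sjaxuisiafisilud/ → sjaxuiziavizilud.
Rule 4 (final devoicing): /d/ is a voiced stop in word-final position, so it devoices to [t]. /sjaxuiziavizilud/ → sjaxuiziavizilut.

sjaxuiziavizilut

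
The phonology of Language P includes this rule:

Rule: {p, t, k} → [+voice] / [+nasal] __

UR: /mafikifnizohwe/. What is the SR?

mafikifnizohwe

No segment of /mafikifnizohwe/ meets the structural description of the rule, so the form surfaces unchanged.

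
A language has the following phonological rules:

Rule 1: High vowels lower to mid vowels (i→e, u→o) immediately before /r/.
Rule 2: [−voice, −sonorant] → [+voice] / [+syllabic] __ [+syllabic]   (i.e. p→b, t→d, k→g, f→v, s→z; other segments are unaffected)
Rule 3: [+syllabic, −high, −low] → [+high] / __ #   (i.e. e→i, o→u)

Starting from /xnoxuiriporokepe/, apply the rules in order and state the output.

xnoxueriborogebi

Rule 1 (pre-rhotic lowering): /i/ is a high vowel immediately before /r/, so it lowers to [e]. /xnoxuiriporokepe/ → xnoxueriporokepe.
Rule 2 (intervocalic voicing): /p/ is a voiceless obstruent between vowels /i/ and /o/, so it voices to [b]. /k/ is a voiceless obstruent between vowels /o/ and /e/, so it voices to [g]. /p/ is a voiceless obstruent between vowels /e/ and /e/, so it voices to [b]. /xnoxueriporokepe/ → xnoxueriborogebe.
Rule 3 (final vowel raising): /e/ is a mid vowel in word-final position, so it raises to [i]. /xnoxueriborogebe/ → xnoxueriborogebi.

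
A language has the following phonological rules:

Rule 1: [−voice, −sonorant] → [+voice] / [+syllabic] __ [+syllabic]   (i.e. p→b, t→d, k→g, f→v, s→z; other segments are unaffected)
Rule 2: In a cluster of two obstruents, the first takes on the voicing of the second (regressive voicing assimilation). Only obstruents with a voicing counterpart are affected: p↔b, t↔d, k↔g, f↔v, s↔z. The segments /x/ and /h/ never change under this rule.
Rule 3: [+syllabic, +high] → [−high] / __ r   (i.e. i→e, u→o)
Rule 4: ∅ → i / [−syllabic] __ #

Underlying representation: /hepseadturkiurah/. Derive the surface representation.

Rule 1 (intervocalic voicing): no segment meets the environment; /hepseadturkiurah/ is unchanged.
Rule 2 (regressive voicing assimilation): /d/ precedes the voiceless obstruent /t/, so it devoices to [t] by assimilation. /hepseadturkiurah/ → hepseatturkiurah.
Rule 3 (pre-rhotic lowering): /u/ is a high vowel immediately before /r/, so it lowers to [o]. /u/ is a high vowel immediately before /r/, so it lowers to [o]. /hepseatturkiurah/ → hepseattorkiorah.
Rule 4 (final i-epenthesis): the form ends in the consonant /h/, so [i] is inserted word-finally. /hepseattorkiorah/ → hepseattorkiorahi.

hepseattorkiorahi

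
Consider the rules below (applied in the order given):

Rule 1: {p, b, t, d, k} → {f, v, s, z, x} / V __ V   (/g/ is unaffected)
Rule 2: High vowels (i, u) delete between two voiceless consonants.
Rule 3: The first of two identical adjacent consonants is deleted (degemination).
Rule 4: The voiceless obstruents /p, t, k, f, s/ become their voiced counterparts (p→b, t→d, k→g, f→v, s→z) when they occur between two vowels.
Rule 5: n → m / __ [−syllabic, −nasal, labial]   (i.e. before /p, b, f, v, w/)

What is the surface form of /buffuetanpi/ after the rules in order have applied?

buvuezampi

Rule 1 (intervocalic spirantization): /t/ is a stop between vowels /e/ and /a/, so it spirantizes to the fricative [s]. /buffuetanpi/ → buffuesanpi.
Rule 2 (high vowel syncope): no segment meets the environment; /buffuesanpi/ is unchanged.
Rule 3 (degemination): /ff/ is a geminate; the first /f/ deletes. /buffuesanpi/ → bufuesanpi.
Rule 4 (intervocalic voicing): /f/ is a voiceless obstruent between vowels /u/ and /u/, so it voices to [v]. /s/ is a voiceless obstruent between vowels /e/ and /a/, so it voices to [z]. /bufuesanpi/ → buvuezanpi.
Rule 5 (nasal place assimilation): /n/ precedes the labial consonant /p/, so it assimilates in place to [m]. /buvuezanpi/ → buvuezampi.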